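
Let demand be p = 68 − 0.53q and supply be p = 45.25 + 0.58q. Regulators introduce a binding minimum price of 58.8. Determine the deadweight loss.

5.46

Competitive equilibrium: 68 − 0.53q = 45.25 + 0.58q → q* = 20.4955, p* = 57.1374.
At the floor p = 58.8, quantity demanded = (68 − 58.8)/0.53 = 17.3585.
Sellers' marginal cost at q' = 17.3585: 45.25 + 0.58·17.3585 = 55.3179.
Δq = 20.4955 − 17.3585 = 3.137; wedge = 58.8 − 55.3179 = 3.4821.
Deadweight loss = ½ × 3.137 × 3.4821 = 5.46.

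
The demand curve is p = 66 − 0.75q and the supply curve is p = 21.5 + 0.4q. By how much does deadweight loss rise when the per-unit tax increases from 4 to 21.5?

194.02

Competitive equilibrium: 66 − 0.75q = 21.5 + 0.4q → q* = 38.6957, p* = 36.9783.
For a per-unit tax t: Δq = t/1.15, so DWL = ½·t·(t/1.15) = t²/2.3.
At t = 4: DWL = 6.957. At t = 21.5: DWL = 200.978.
Increase = 200.978 − 6.957 = 194.02.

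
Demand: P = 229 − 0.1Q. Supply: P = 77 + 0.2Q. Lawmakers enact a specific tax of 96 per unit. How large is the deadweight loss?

Competitive equilibrium: 229 − 0.1Q = 77 + 0.2Q → Q* = 506.6667, P* = 178.3333.
With the tax, the buyer price exceeds the seller price by 96: (229 − 0.1Q) − (77 + 0.2Q) = 96 → Q' = 186.6667.
ΔQ = 506.6667 − 186.6667 = 320; the wedge equals the tax, 96.
The triangle = ½ × 320 × 96 = 15360.

15360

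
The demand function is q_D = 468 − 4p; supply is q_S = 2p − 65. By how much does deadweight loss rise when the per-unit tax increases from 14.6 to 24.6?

In inverse form: demand p = 117 − 0.25q, supply p = 32.5 + 0.5q.
Competitive equilibrium: 117 − 0.25q = 32.5 + 0.5q → q* = 112.6667, p* = 88.8333.
For a per-unit tax t: Δq = t/0.75, so DWL = ½·t·(t/0.75) = t²/1.5.
At t = 14.6: DWL = 142.107. At t = 24.6: DWL = 403.44.
Increase = 403.44 − 142.107 = 261.33.

261.33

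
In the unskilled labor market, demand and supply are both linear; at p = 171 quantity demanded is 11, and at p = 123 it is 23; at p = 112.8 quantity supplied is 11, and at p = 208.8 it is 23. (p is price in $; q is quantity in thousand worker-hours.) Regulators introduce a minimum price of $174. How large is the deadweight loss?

Demand slope = (123 − 171)/(23 − 11) = −4, so p = 215 − 4q.
Supply slope = (208.8 − 112.8)/(23 − 11) = 8, so p = 24.8 + 8q.
Competitive equilibrium: 215 − 4q = 24.8 + 8q → q* = 15.85, p* = 151.6.
At the floor p = 174, quantity demanded = (215 − 174)/4 = 10.25.
Sellers' marginal cost at q' = 10.25: 24.8 + 8·10.25 = 106.8.
Δq = 15.85 − 10.25 = 5.6; wedge = 174 − 106.8 = 67.2.
Welfare loss = ½ × 5.6 × 67.2 = $188.16 thousand.

$188.16 thousand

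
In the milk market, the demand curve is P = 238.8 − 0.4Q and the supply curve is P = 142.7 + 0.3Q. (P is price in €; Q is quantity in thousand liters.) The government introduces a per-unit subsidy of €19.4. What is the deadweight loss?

Competitive equilibrium: 238.8 − 0.4Q = 142.7 + 0.3Q → Q* = 137.2857, P* = 183.8857.
The subsidy lowers effective supply by 19.4: P = 123.3 + 0.3Q.
New quantity: 238.8 − 0.4Q = 123.3 + 0.3Q → Q' = 165.
Overproduction ΔQ = 165 − 137.2857 = 27.7143; wedge = subsidy = 19.4.
DWL = ½ × 27.7143 × 19.4 = €268.83 thousand.

€268.83 thousand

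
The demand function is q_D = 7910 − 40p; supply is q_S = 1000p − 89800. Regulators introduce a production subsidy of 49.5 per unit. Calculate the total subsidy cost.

299760.58

In inverse form: demand p = 197.75 − 0.025q, supply p = 89.8 + 0.001q.
Competitive equilibrium: 197.75 − 0.025q = 89.8 + 0.001q → q* = 4151.9231, p* = 93.9519.
The subsidy lowers effective supply by 49.5: p = 40.3 + 0.001q.
New quantity: 197.75 − 0.025q = 40.3 + 0.001q → q' = 6055.7692.
Total subsidy cost = 49.5 × 6055.7692 = 299760.58.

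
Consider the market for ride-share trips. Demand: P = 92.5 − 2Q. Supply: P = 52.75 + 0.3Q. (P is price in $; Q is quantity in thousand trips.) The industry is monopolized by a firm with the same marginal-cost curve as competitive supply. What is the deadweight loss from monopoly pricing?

$74.31 thousand

Competitive equilibrium: 92.5 − 2Q = 52.75 + 0.3Q → Q* = 17.2826, P* = 57.9348.
Marginal revenue: MR = 92.5 − 4Q. Set MR = MC: 92.5 − 4Q = 52.75 + 0.3Q → Q_m = 9.2442.
Price P_m = 92.5 − 2·9.2442 = 74.0116; MC(Q_m) = 52.75 + 0.3·9.2442 = 55.5233.
Competitive Q* = 17.2826, so ΔQ = 8.0384; wedge = 74.0116 − 55.5233 = 18.4883.
DWL = ½ × 8.0384 × 18.4883 = $74.31 thousand.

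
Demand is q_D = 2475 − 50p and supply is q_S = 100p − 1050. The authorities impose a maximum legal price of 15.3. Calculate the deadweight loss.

In inverse form: demand p = 49.5 − 0.02q, supply p = 10.5 + 0.01q.
Competitive equilibrium: 49.5 − 0.02q = 10.5 + 0.01q → q* = 1300, p* = 23.5.
At the ceiling p = 15.3, quantity supplied = (15.3 − 10.5)/0.01 = 480.
Willingness to pay at q' = 480: 49.5 − 0.02·480 = 39.9.
Δq = 1300 − 480 = 820; wedge = 39.9 − 15.3 = 24.6.
Welfare loss = ½ × 820 × 24.6 = 10086.

10086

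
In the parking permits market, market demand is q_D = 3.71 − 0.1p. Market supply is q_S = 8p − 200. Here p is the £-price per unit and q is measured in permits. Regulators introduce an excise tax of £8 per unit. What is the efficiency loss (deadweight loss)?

In inverse form: demand p = 37.1 − 10q, supply p = 25 + 0.125q.
Competitive equilibrium: 37.1 − 10q = 25 + 0.125q → q* = 1.1951, p* = 25.1494.
With the tax, the buyer price exceeds the seller price by 8: (37.1 − 10q) − (25 + 0.125q) = 8 → q' = 0.4049.
Δq = 1.1951 − 0.4049 = 0.7902; the wedge equals the tax, 8.
DWL = ½ × 0.7902 × 8 = £3.16.

£3.16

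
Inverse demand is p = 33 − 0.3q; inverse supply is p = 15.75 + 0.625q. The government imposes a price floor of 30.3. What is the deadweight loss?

43.06

Competitive equilibrium: 33 − 0.3q = 15.75 + 0.625q → q* = 18.6486, p* = 27.4054.
At the floor p = 30.3, quantity demanded = (33 − 30.3)/0.3 = 9.
Sellers' marginal cost at q' = 9: 15.75 + 0.625·9 = 21.375.
Δq = 18.6486 − 9 = 9.6486; wedge = 30.3 − 21.375 = 8.925.
The triangle = ½ × 9.6486 × 8.925 = 43.06.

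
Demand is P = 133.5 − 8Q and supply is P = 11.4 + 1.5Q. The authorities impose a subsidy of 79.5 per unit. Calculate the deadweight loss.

332.64

Competitive equilibrium: 133.5 − 8Q = 11.4 + 1.5Q → Q* = 12.85263, P* = 30.67895.
The subsidy lowers effective supply by 79.5: P = 1.5Q − 68.1.
New quantity: 133.5 − 8Q = 1.5Q − 68.1 → Q' = 21.22105.
Overproduction ΔQ = 21.22105 − 12.85263 = 8.36842; wedge = subsidy = 79.5.
Deadweight loss = ½ × 8.36842 × 79.5 = 332.64.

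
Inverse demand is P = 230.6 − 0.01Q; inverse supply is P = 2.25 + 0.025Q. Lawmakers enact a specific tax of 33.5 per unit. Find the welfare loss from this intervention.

16032.14

Competitive equilibrium: 230.6 − 0.01Q = 2.25 + 0.025Q → Q* = 6524.2857, P* = 165.3571.
With the tax, the buyer price exceeds the seller price by 33.5: (230.6 − 0.01Q) − (2.25 + 0.025Q) = 33.5 → Q' = 5567.1429.
ΔQ = 6524.2857 − 5567.1429 = 957.1428; the wedge equals the tax, 33.5.
Welfare loss = ½ × 957.1428 × 33.5 = 16032.14.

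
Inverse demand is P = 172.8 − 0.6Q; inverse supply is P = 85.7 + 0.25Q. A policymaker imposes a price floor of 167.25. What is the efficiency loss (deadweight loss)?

Competitive equilibrium: 172.8 − 0.6Q = 85.7 + 0.25Q → Q* = 102.4706, P* = 111.3176.
At the floor P = 167.25, quantity demanded = (172.8 − 167.25)/0.6 = 9.25.
Sellers' marginal cost at Q' = 9.25: 85.7 + 0.25·9.25 = 88.0125.
ΔQ = 102.4706 − 9.25 = 93.2206; wedge = 167.25 − 88.0125 = 79.2375.
DWL = ½ × 93.2206 × 79.2375 = 3693.28.

3693.28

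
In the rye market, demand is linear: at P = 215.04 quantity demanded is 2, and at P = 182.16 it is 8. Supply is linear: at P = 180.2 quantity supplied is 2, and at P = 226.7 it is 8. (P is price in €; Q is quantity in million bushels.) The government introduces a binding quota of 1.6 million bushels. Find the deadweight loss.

€60.87 million

Demand slope = (182.16 − 215.04)/(8 − 2) = −5.48, so P = 226 − 5.48Q.
Supply slope = (226.7 − 180.2)/(8 − 2) = 7.75, so P = 164.7 + 7.75Q.
Competitive equilibrium: 226 − 5.48Q = 164.7 + 7.75Q → Q* = 4.6334, P* = 200.6089.
At Q = 1.6: demand price = 226 − 5.48·1.6 = 217.232; supply price = 164.7 + 7.75·1.6 = 177.1.
ΔQ = 4.6334 − 1.6 = 3.0334; wedge = 217.232 − 177.1 = 40.132.
Deadweight loss = ½ × 3.0334 × 40.132 = €60.87 million.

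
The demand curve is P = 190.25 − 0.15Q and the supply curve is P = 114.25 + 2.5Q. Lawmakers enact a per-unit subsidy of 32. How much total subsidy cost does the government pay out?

Competitive equilibrium: 190.25 − 0.15Q = 114.25 + 2.5Q → Q* = 28.6792, P* = 185.9481.
The subsidy lowers effective supply by 32: P = 82.25 + 2.5Q.
New quantity: 190.25 − 0.15Q = 82.25 + 2.5Q → Q' = 40.7547.
Total subsidy cost = 32 × 40.7547 = 1304.15.

1304.15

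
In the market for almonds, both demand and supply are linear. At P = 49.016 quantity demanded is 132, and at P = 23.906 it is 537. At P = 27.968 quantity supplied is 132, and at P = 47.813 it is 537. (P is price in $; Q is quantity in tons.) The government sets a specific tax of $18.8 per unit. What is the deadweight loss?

$1592.07

Demand slope = (23.906 − 49.016)/(537 − 132) = −0.062, so P = 57.2 − 0.062Q.
Supply slope = (47.813 − 27.968)/(537 − 132) = 0.049, so P = 21.5 + 0.049Q.
Competitive equilibrium: 57.2 − 0.062Q = 21.5 + 0.049Q → Q* = 321.6216, P* = 37.2595.
With the tax, the buyer price exceeds the seller price by 18.8: (57.2 − 0.062Q) − (21.5 + 0.049Q) = 18.8 → Q' = 152.2523.
ΔQ = 321.6216 − 152.2523 = 169.3693; the wedge equals the tax, 18.8.
DWL = ½ × 169.3693 × 18.8 = $1592.07.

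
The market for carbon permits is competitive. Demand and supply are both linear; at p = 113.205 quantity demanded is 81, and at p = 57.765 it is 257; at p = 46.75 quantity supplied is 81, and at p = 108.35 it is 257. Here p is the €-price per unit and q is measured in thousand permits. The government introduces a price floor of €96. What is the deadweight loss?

Demand slope = (57.765 − 113.205)/(257 − 81) = −0.315, so p = 138.72 − 0.315q.
Supply slope = (108.35 − 46.75)/(257 − 81) = 0.35, so p = 18.4 + 0.35q.
Competitive equilibrium: 138.72 − 0.315q = 18.4 + 0.35q → q* = 180.9323, p* = 81.7263.
At the floor p = 96, quantity demanded = (138.72 − 96)/0.315 = 135.619.
Sellers' marginal cost at q' = 135.619: 18.4 + 0.35·135.619 = 65.8667.
Δq = 180.9323 − 135.619 = 45.3133; wedge = 96 − 65.8667 = 30.1333.
DWL = ½ × 45.3133 × 30.1333 = €682.72 thousand.

€682.72 thousand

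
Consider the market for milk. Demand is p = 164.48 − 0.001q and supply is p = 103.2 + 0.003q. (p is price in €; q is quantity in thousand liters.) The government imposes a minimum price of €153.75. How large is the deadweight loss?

Competitive equilibrium: 164.48 − 0.001q = 103.2 + 0.003q → q* = 15320, p* = 149.16.
At the floor p = 153.75, quantity demanded = (164.48 − 153.75)/0.001 = 10730.
Sellers' marginal cost at q' = 10730: 103.2 + 0.003·10730 = 135.39.
Δq = 15320 − 10730 = 4590; wedge = 153.75 − 135.39 = 18.36.
The triangle = ½ × 4590 × 18.36 = €42136.20 thousand.

€42136.20 thousand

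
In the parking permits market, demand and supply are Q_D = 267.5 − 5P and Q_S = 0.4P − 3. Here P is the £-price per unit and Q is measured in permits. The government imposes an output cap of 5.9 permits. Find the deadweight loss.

In inverse form: demand P = 53.5 − 0.2Q, supply P = 7.5 + 2.5Q.
Competitive equilibrium: 53.5 − 0.2Q = 7.5 + 2.5Q → Q* = 17.03704, P* = 50.09259.
At Q = 5.9: demand price = 53.5 − 0.2·5.9 = 52.32; supply price = 7.5 + 2.5·5.9 = 22.25.
ΔQ = 17.03704 − 5.9 = 11.13704; wedge = 52.32 − 22.25 = 30.07.
Welfare loss = ½ × 11.13704 × 30.07 = £167.45.

£167.45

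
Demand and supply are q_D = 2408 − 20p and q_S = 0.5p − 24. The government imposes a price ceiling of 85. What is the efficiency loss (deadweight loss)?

289.88

In inverse form: demand p = 120.4 − 0.05q, supply p = 48 + 2q.
Competitive equilibrium: 120.4 − 0.05q = 48 + 2q → q* = 35.3171, p* = 118.6341.
At the ceiling p = 85, quantity supplied = (85 − 48)/2 = 18.5.
Willingness to pay at q' = 18.5: 120.4 − 0.05·18.5 = 119.475.
Δq = 35.3171 − 18.5 = 16.8171; wedge = 119.475 − 85 = 34.475.
Welfare loss = ½ × 16.8171 × 34.475 = 289.88.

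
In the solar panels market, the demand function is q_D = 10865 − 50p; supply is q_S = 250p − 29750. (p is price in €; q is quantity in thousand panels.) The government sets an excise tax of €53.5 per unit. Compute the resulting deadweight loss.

€59630.21 thousand

In inverse form: demand p = 217.3 − 0.02q, supply p = 119 + 0.004q.
Competitive equilibrium: 217.3 − 0.02q = 119 + 0.004q → q* = 4095.8333, p* = 135.3833.
With the tax, the buyer price exceeds the seller price by 53.5: (217.3 − 0.02q) − (119 + 0.004q) = 53.5 → q' = 1866.6667.
Δq = 4095.8333 − 1866.6667 = 2229.1666; the wedge equals the tax, 53.5.
DWL = ½ × 2229.1666 × 53.5 = €59630.21 thousand.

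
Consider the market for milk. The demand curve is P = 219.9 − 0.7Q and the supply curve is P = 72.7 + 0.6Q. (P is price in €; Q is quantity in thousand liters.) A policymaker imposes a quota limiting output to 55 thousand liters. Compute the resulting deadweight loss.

Competitive equilibrium: 219.9 − 0.7Q = 72.7 + 0.6Q → Q* = 113.23077, P* = 140.63846.
At Q = 55: demand price = 219.9 − 0.7·55 = 181.4; supply price = 72.7 + 0.6·55 = 105.7.
ΔQ = 113.23077 − 55 = 58.23077; wedge = 181.4 − 105.7 = 75.7.
Deadweight loss = ½ × 58.23077 × 75.7 = €2204.03 thousand.

€2204.03 thousand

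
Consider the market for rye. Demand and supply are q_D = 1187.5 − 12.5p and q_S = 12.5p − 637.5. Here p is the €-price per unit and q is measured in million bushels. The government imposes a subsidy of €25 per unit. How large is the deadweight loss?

In inverse form: demand p = 95 − 0.08q, supply p = 51 + 0.08q.
Competitive equilibrium: 95 − 0.08q = 51 + 0.08q → q* = 275, p* = 73.
The subsidy lowers effective supply by 25: p = 26 + 0.08q.
New quantity: 95 − 0.08q = 26 + 0.08q → q' = 431.25.
Overproduction Δq = 431.25 − 275 = 156.25; wedge = subsidy = 25.
The triangle = ½ × 156.25 × 25 = €1953.125 million.

€1953.125 million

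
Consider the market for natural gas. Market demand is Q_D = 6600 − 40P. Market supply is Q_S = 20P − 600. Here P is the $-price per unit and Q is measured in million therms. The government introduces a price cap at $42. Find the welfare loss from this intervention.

$91260 million

In inverse form: demand P = 165 − 0.025Q, supply P = 30 + 0.05Q.
Competitive equilibrium: 165 − 0.025Q = 30 + 0.05Q → Q* = 1800, P* = 120.
At the ceiling P = 42, quantity supplied = (42 − 30)/0.05 = 240.
Willingness to pay at Q' = 240: 165 − 0.025·240 = 159.
ΔQ = 1800 − 240 = 1560; wedge = 159 − 42 = 117.
Deadweight loss = ½ × 1560 × 117 = $91260 million.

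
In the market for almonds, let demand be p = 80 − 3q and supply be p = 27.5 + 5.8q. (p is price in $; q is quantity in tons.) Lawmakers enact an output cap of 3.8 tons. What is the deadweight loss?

$20.64

Competitive equilibrium: 80 − 3q = 27.5 + 5.8q → q* = 5.9659, p* = 62.1023.
At q = 3.8: demand price = 80 − 3·3.8 = 68.6; supply price = 27.5 + 5.8·3.8 = 49.54.
Δq = 5.9659 − 3.8 = 2.1659; wedge = 68.6 − 49.54 = 19.06.
Deadweight loss = ½ × 2.1659 × 19.06 = $20.64.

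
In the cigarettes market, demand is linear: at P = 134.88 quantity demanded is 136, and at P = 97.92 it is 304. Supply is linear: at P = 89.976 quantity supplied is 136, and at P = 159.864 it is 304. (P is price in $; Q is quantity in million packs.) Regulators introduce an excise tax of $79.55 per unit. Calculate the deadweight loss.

$4975 million

Demand slope = (97.92 − 134.88)/(304 − 136) = −0.22, so P = 164.8 − 0.22Q.
Supply slope = (159.864 − 89.976)/(304 − 136) = 0.416, so P = 33.4 + 0.416Q.
Competitive equilibrium: 164.8 − 0.22Q = 33.4 + 0.416Q → Q* = 206.6038, P* = 119.3472.
With the tax, the buyer price exceeds the seller price by 79.55: (164.8 − 0.22Q) − (33.4 + 0.416Q) = 79.55 → Q' = 81.5252.
ΔQ = 206.6038 − 81.5252 = 125.0786; the wedge equals the tax, 79.55.
Deadweight loss = ½ × 125.0786 × 79.55 = $4975 million.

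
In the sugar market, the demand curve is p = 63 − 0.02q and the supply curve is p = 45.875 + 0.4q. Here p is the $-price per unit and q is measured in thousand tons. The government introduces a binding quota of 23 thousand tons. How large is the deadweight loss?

Competitive equilibrium: 63 − 0.02q = 45.875 + 0.4q → q* = 40.7738, p* = 62.1845.
At q = 23: demand price = 63 − 0.02·23 = 62.54; supply price = 45.875 + 0.4·23 = 55.075.
Δq = 40.7738 − 23 = 17.7738; wedge = 62.54 − 55.075 = 7.465.
The triangle = ½ × 17.7738 × 7.465 = $66.34 thousand.

$66.34 thousand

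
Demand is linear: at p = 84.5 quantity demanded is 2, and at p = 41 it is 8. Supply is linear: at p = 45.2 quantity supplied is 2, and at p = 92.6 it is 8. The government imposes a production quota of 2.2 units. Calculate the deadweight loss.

43.42

Demand slope = (41 − 84.5)/(8 − 2) = −7.25, so p = 99 − 7.25q.
Supply slope = (92.6 − 45.2)/(8 − 2) = 7.9, so p = 29.4 + 7.9q.
Competitive equilibrium: 99 − 7.25q = 29.4 + 7.9q → q* = 4.5941, p* = 65.6931.
At q = 2.2: demand price = 99 − 7.25·2.2 = 83.05; supply price = 29.4 + 7.9·2.2 = 46.78.
Δq = 4.5941 − 2.2 = 2.3941; wedge = 83.05 − 46.78 = 36.27.
Welfare loss = ½ × 2.3941 × 36.27 = 43.42.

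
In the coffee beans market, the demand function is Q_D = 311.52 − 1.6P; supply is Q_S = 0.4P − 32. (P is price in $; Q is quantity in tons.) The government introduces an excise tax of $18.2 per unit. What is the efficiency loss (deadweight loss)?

$53

In inverse form: demand P = 194.7 − 0.625Q, supply P = 80 + 2.5Q.
Competitive equilibrium: 194.7 − 0.625Q = 80 + 2.5Q → Q* = 36.704, P* = 171.76.
With the tax, the buyer price exceeds the seller price by 18.2: (194.7 − 0.625Q) − (80 + 2.5Q) = 18.2 → Q' = 30.88.
ΔQ = 36.704 − 30.88 = 5.824; the wedge equals the tax, 18.2.
DWL = ½ × 5.824 × 18.2 = $53.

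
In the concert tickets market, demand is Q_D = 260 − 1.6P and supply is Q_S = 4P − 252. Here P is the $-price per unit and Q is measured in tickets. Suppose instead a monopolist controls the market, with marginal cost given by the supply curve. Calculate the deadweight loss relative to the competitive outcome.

In inverse form: demand P = 162.5 − 0.625Q, supply P = 63 + 0.25Q.
Competitive equilibrium: 162.5 − 0.625Q = 63 + 0.25Q → Q* = 113.7143, P* = 91.4286.
Marginal revenue: MR = 162.5 − 1.25Q. Set MR = MC: 162.5 − 1.25Q = 63 + 0.25Q → Q_m = 66.3333.
Price P_m = 162.5 − 0.625·66.3333 = 121.0417; MC(Q_m) = 63 + 0.25·66.3333 = 79.5833.
Competitive Q* = 113.7143, so ΔQ = 47.381; wedge = 121.0417 − 79.5833 = 41.4584.
Welfare loss = ½ × 47.381 × 41.4584 = $982.17.

$982.17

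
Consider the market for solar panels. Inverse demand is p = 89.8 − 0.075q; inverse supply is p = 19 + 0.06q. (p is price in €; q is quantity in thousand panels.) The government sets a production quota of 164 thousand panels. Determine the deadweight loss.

Competitive equilibrium: 89.8 − 0.075q = 19 + 0.06q → q* = 524.4444, p* = 50.4667.
At q = 164: demand price = 89.8 − 0.075·164 = 77.5; supply price = 19 + 0.06·164 = 28.84.
Δq = 524.4444 − 164 = 360.4444; wedge = 77.5 − 28.84 = 48.66.
The triangle = ½ × 360.4444 × 48.66 = €8769.61 thousand.

€8769.61 thousand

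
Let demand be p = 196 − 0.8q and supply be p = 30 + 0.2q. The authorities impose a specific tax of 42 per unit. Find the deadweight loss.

Competitive equilibrium: 196 − 0.8q = 30 + 0.2q → q* = 166, p* = 63.2.
With the tax, the buyer price exceeds the seller price by 42: (196 − 0.8q) − (30 + 0.2q) = 42 → q' = 124.
Δq = 166 − 124 = 42; the wedge equals the tax, 42.
Deadweight loss = ½ × 42 × 42 = 882.

882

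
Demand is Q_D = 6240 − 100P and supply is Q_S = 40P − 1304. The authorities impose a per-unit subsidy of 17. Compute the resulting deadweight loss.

4128.57

In inverse form: demand P = 62.4 − 0.01Q, supply P = 32.6 + 0.025Q.
Competitive equilibrium: 62.4 − 0.01Q = 32.6 + 0.025Q → Q* = 851.4286, P* = 53.8857.
The subsidy lowers effective supply by 17: P = 15.6 + 0.025Q.
New quantity: 62.4 − 0.01Q = 15.6 + 0.025Q → Q' = 1337.1429.
Overproduction ΔQ = 1337.1429 − 851.4286 = 485.7143; wedge = subsidy = 17.
DWL = ½ × 485.7143 × 17 = 4128.57.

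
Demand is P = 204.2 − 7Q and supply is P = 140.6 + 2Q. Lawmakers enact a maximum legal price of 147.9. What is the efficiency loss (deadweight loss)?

Competitive equilibrium: 204.2 − 7Q = 140.6 + 2Q → Q* = 7.0667, P* = 154.7333.
At the ceiling P = 147.9, quantity supplied = (147.9 − 140.6)/2 = 3.65.
Willingness to pay at Q' = 3.65: 204.2 − 7·3.65 = 178.65.
ΔQ = 7.0667 − 3.65 = 3.4167; wedge = 178.65 − 147.9 = 30.75.
Welfare loss = ½ × 3.4167 × 30.75 = 52.53.

52.53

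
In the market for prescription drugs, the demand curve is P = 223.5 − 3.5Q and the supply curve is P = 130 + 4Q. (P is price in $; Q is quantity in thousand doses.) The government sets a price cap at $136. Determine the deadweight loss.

$451 thousand

Competitive equilibrium: 223.5 − 3.5Q = 130 + 4Q → Q* = 12.46667, P* = 179.86667.
At the ceiling P = 136, quantity supplied = (136 − 130)/4 = 1.5.
Willingness to pay at Q' = 1.5: 223.5 − 3.5·1.5 = 218.25.
ΔQ = 12.46667 − 1.5 = 10.96667; wedge = 218.25 − 136 = 82.25.
Welfare loss = ½ × 10.96667 × 82.25 = $451 thousand.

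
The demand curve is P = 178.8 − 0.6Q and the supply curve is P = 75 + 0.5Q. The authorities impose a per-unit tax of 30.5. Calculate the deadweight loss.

422.84

Competitive equilibrium: 178.8 − 0.6Q = 75 + 0.5Q → Q* = 94.3636, P* = 122.1818.
With the tax, the buyer price exceeds the seller price by 30.5: (178.8 − 0.6Q) − (75 + 0.5Q) = 30.5 → Q' = 66.6364.
ΔQ = 94.3636 − 66.6364 = 27.7272; the wedge equals the tax, 30.5.
DWL = ½ × 27.7272 × 30.5 = 422.84.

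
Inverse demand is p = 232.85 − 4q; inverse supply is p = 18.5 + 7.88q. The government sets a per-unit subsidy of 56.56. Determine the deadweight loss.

Competitive equilibrium: 232.85 − 4q = 18.5 + 7.88q → q* = 18.0429, p* = 160.6783.
The subsidy lowers effective supply by 56.56: p = 7.88q − 38.06.
New quantity: 232.85 − 4q = 7.88q − 38.06 → q' = 22.8039.
Overproduction Δq = 22.8039 − 18.0429 = 4.761; wedge = subsidy = 56.56.
Welfare loss = ½ × 4.761 × 56.56 = 134.64.

134.64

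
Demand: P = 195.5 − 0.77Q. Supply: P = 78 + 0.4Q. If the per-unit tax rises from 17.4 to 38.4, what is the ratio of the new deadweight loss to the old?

Competitive equilibrium: 195.5 − 0.77Q = 78 + 0.4Q → Q* = 100.4274, P* = 118.1709.
For a per-unit tax t: ΔQ = t/1.17, so DWL = ½·t·(t/1.17) = t²/2.34.
At t = 17.4: DWL = 129.385. At t = 38.4: DWL = 630.154.
Ratio = (38.4/17.4)² = 4.870.

4.870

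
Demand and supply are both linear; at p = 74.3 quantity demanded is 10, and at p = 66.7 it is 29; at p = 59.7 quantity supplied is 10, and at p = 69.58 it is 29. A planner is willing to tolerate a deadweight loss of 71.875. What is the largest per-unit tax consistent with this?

11.5

Demand slope = (66.7 − 74.3)/(29 − 10) = −0.4, so p = 78.3 − 0.4q.
Supply slope = (69.58 − 59.7)/(29 − 10) = 0.52, so p = 54.5 + 0.52q.
Competitive equilibrium: 78.3 − 0.4q = 54.5 + 0.52q → q* = 25.8696, p* = 67.9522.
A tax t gives Δq = t/0.92 and wedge t, so DWL = t²/1.84.
t²/1.84 = 71.875 → t² = 132.25 → t = 11.5.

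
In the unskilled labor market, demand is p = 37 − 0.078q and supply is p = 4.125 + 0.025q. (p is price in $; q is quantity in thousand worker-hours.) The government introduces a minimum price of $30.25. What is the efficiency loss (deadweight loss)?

Competitive equilibrium: 37 − 0.078q = 4.125 + 0.025q → q* = 319.1748, p* = 12.1044.
At the floor p = 30.25, quantity demanded = (37 − 30.25)/0.078 = 86.5385.
Sellers' marginal cost at q' = 86.5385: 4.125 + 0.025·86.5385 = 6.2885.
Δq = 319.1748 − 86.5385 = 232.6363; wedge = 30.25 − 6.2885 = 23.9615.
Deadweight loss = ½ × 232.6363 × 23.9615 = $2787.16 thousand.

$2787.16 thousand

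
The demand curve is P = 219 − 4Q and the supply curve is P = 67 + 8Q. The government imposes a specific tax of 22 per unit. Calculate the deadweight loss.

Competitive equilibrium: 219 − 4Q = 67 + 8Q → Q* = 12.6667, P* = 168.3333.
With the tax, the buyer price exceeds the seller price by 22: (219 − 4Q) − (67 + 8Q) = 22 → Q' = 10.8333.
ΔQ = 12.6667 − 10.8333 = 1.8334; the wedge equals the tax, 22.
Welfare loss = ½ × 1.8334 × 22 = 20.17.

20.17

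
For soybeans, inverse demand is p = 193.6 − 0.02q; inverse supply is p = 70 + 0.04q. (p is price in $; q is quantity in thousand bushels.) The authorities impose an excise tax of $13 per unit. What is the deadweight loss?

Competitive equilibrium: 193.6 − 0.02q = 70 + 0.04q → q* = 2060, p* = 152.4.
With the tax, the buyer price exceeds the seller price by 13: (193.6 − 0.02q) − (70 + 0.04q) = 13 → q' = 1843.3333.
Δq = 2060 − 1843.3333 = 216.6667; the wedge equals the tax, 13.
Deadweight loss = ½ × 216.6667 × 13 = $1408.33 thousand.

$1408.33 thousand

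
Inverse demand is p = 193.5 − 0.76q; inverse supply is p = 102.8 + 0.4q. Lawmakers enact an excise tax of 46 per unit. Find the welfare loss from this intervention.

Competitive equilibrium: 193.5 − 0.76q = 102.8 + 0.4q → q* = 78.1897, p* = 134.0759.
With the tax, the buyer price exceeds the seller price by 46: (193.5 − 0.76q) − (102.8 + 0.4q) = 46 → q' = 38.5345.
Δq = 78.1897 − 38.5345 = 39.6552; the wedge equals the tax, 46.
DWL = ½ × 39.6552 × 46 = 912.07.

912.07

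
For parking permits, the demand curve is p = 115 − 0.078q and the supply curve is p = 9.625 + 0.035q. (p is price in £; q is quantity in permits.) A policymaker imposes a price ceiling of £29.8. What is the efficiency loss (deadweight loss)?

Competitive equilibrium: 115 − 0.078q = 9.625 + 0.035q → q* = 932.5221, p* = 42.2633.
At the ceiling p = 29.8, quantity supplied = (29.8 − 9.625)/0.035 = 576.4286.
Willingness to pay at q' = 576.4286: 115 − 0.078·576.4286 = 70.0386.
Δq = 932.5221 − 576.4286 = 356.0935; wedge = 70.0386 − 29.8 = 40.2386.
Deadweight loss = ½ × 356.0935 × 40.2386 = £7164.35.

£7164.35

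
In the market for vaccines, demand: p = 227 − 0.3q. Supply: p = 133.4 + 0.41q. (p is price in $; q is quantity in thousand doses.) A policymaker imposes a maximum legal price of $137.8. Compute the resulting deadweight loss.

Competitive equilibrium: 227 − 0.3q = 133.4 + 0.41q → q* = 131.831, p* = 187.4507.
At the ceiling p = 137.8, quantity supplied = (137.8 − 133.4)/0.41 = 10.7317.
Willingness to pay at q' = 10.7317: 227 − 0.3·10.7317 = 223.7805.
Δq = 131.831 − 10.7317 = 121.0993; wedge = 223.7805 − 137.8 = 85.9805.
The triangle = ½ × 121.0993 × 85.9805 = $5206.09 thousand.

$5206.09 thousand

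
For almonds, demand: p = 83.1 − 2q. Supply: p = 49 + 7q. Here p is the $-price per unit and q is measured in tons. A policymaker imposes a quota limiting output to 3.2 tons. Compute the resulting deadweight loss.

Competitive equilibrium: 83.1 − 2q = 49 + 7q → q* = 3.7889, p* = 75.5222.
At q = 3.2: demand price = 83.1 − 2·3.2 = 76.7; supply price = 49 + 7·3.2 = 71.4.
Δq = 3.7889 − 3.2 = 0.5889; wedge = 76.7 − 71.4 = 5.3.
Deadweight loss = ½ × 0.5889 × 5.3 = $1.56.

$1.56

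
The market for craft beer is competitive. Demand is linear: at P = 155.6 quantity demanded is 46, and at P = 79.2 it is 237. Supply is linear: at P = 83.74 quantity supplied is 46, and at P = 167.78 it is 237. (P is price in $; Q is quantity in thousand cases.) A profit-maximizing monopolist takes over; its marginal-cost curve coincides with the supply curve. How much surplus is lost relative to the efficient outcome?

$756.30 thousand

Demand slope = (79.2 − 155.6)/(237 − 46) = −0.4, so P = 174 − 0.4Q.
Supply slope = (167.78 − 83.74)/(237 − 46) = 0.44, so P = 63.5 + 0.44Q.
Competitive equilibrium: 174 − 0.4Q = 63.5 + 0.44Q → Q* = 131.54762, P* = 121.38095.
Marginal revenue: MR = 174 − 0.8Q. Set MR = MC: 174 − 0.8Q = 63.5 + 0.44Q → Q_m = 89.1129.
Price P_m = 174 − 0.4·89.1129 = 138.35484; MC(Q_m) = 63.5 + 0.44·89.1129 = 102.70968.
Competitive Q* = 131.54762, so ΔQ = 42.43472; wedge = 138.35484 − 102.70968 = 35.64516.
The triangle = ½ × 42.43472 × 35.64516 = $756.30 thousand.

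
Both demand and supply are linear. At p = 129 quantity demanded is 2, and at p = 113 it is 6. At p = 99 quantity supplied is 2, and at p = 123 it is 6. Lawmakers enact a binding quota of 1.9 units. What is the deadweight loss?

Demand slope = (113 − 129)/(6 − 2) = −4, so p = 137 − 4q.
Supply slope = (123 − 99)/(6 − 2) = 6, so p = 87 + 6q.
Competitive equilibrium: 137 − 4q = 87 + 6q → q* = 5, p* = 117.
At q = 1.9: demand price = 137 − 4·1.9 = 129.4; supply price = 87 + 6·1.9 = 98.4.
Δq = 5 − 1.9 = 3.1; wedge = 129.4 − 98.4 = 31.
The triangle = ½ × 3.1 × 31 = 48.05.

48.05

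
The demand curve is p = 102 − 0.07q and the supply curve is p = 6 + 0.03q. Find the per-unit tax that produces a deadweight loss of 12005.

49

Competitive equilibrium: 102 − 0.07q = 6 + 0.03q → q* = 960, p* = 34.8.
A tax t gives Δq = t/0.1 and wedge t, so DWL = t²/0.2.
t²/0.2 = 12005 → t² = 2401 → t = 49.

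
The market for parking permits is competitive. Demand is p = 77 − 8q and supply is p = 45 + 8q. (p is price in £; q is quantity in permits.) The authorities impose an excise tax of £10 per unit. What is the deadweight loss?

£3.125

Competitive equilibrium: 77 − 8q = 45 + 8q → q* = 2, p* = 61.
With the tax, the buyer price exceeds the seller price by 10: (77 − 8q) − (45 + 8q) = 10 → q' = 1.375.
Δq = 2 − 1.375 = 0.625; the wedge equals the tax, 10.
Deadweight loss = ½ × 0.625 × 10 = £3.125.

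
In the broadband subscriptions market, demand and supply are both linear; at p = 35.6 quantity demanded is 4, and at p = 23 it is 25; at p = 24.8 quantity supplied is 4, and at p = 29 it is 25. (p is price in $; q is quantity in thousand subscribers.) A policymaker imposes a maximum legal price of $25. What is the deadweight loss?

$62.50 thousand

Demand slope = (23 − 35.6)/(25 − 4) = −0.6, so p = 38 − 0.6q.
Supply slope = (29 − 24.8)/(25 − 4) = 0.2, so p = 24 + 0.2q.
Competitive equilibrium: 38 − 0.6q = 24 + 0.2q → q* = 17.5, p* = 27.5.
At the ceiling p = 25, quantity supplied = (25 − 24)/0.2 = 5.
Willingness to pay at q' = 5: 38 − 0.6·5 = 35.
Δq = 17.5 − 5 = 12.5; wedge = 35 − 25 = 10.
Welfare loss = ½ × 12.5 × 10 = $62.50 thousand.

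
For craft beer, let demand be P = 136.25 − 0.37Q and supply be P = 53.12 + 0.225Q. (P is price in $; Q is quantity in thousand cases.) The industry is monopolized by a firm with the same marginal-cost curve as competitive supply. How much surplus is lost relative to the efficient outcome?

Competitive equilibrium: 136.25 − 0.37Q = 53.12 + 0.225Q → Q* = 139.7143, P* = 84.5557.
Marginal revenue: MR = 136.25 − 0.74Q. Set MR = MC: 136.25 − 0.74Q = 53.12 + 0.225Q → Q_m = 86.1451.
Price P_m = 136.25 − 0.37·86.1451 = 104.3763; MC(Q_m) = 53.12 + 0.225·86.1451 = 72.5026.
Competitive Q* = 139.7143, so ΔQ = 53.5692; wedge = 104.3763 − 72.5026 = 31.8737.
DWL = ½ × 53.5692 × 31.8737 = $853.72 thousand.

$853.72 thousand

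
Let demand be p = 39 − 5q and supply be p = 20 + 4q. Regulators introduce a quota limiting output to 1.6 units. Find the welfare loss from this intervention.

Competitive equilibrium: 39 − 5q = 20 + 4q → q* = 2.1111, p* = 28.4444.
At q = 1.6: demand price = 39 − 5·1.6 = 31; supply price = 20 + 4·1.6 = 26.4.
Δq = 2.1111 − 1.6 = 0.5111; wedge = 31 − 26.4 = 4.6.
DWL = ½ × 0.5111 × 4.6 = 1.18.

1.18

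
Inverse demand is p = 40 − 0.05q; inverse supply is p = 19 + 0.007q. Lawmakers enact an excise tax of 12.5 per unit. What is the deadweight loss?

Competitive equilibrium: 40 − 0.05q = 19 + 0.007q → q* = 368.4211, p* = 21.5789.
With the tax, the buyer price exceeds the seller price by 12.5: (40 − 0.05q) − (19 + 0.007q) = 12.5 → q' = 149.1228.
Δq = 368.4211 − 149.1228 = 219.2983; the wedge equals the tax, 12.5.
Welfare loss = ½ × 219.2983 × 12.5 = 1370.61.

1370.61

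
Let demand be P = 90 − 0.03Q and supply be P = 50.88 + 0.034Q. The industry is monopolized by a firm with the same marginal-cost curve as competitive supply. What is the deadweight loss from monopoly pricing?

Competitive equilibrium: 90 − 0.03Q = 50.88 + 0.034Q → Q* = 611.25, P* = 71.6625.
Marginal revenue: MR = 90 − 0.06Q. Set MR = MC: 90 − 0.06Q = 50.88 + 0.034Q → Q_m = 416.1702.
Price P_m = 90 − 0.03·416.1702 = 77.5149; MC(Q_m) = 50.88 + 0.034·416.1702 = 65.0298.
Competitive Q* = 611.25, so ΔQ = 195.0798; wedge = 77.5149 − 65.0298 = 12.4851.
The triangle = ½ × 195.0798 × 12.4851 = 1217.80.

1217.80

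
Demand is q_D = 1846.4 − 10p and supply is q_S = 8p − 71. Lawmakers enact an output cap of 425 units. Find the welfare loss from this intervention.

In inverse form: demand p = 184.64 − 0.1q, supply p = 8.875 + 0.125q.
Competitive equilibrium: 184.64 − 0.1q = 8.875 + 0.125q → q* = 781.1778, p* = 106.5222.
At q = 425: demand price = 184.64 − 0.1·425 = 142.14; supply price = 8.875 + 0.125·425 = 62.
Δq = 781.1778 − 425 = 356.1778; wedge = 142.14 − 62 = 80.14.
The triangle = ½ × 356.1778 × 80.14 = 14272.04.

14272.04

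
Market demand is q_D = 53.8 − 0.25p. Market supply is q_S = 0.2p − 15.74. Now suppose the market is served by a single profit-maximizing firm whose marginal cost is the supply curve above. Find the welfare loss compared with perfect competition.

98

In inverse form: demand p = 215.2 − 4q, supply p = 78.7 + 5q.
Competitive equilibrium: 215.2 − 4q = 78.7 + 5q → q* = 15.1667, p* = 154.5333.
Marginal revenue: MR = 215.2 − 8q. Set MR = MC: 215.2 − 8q = 78.7 + 5q → q_m = 10.5.
Price p_m = 215.2 − 4·10.5 = 173.2; MC(q_m) = 78.7 + 5·10.5 = 131.2.
Competitive q* = 15.1667, so Δq = 4.6667; wedge = 173.2 − 131.2 = 42.
DWL = ½ × 4.6667 × 42 = 98.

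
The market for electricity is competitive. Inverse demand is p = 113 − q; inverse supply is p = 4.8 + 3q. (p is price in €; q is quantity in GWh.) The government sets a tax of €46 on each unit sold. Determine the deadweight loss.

Competitive equilibrium: 113 − q = 4.8 + 3q → q* = 27.05, p* = 85.95.
With the tax, the buyer price exceeds the seller price by 46: (113 − q) − (4.8 + 3q) = 46 → q' = 15.55.
Δq = 27.05 − 15.55 = 11.5; the wedge equals the tax, 46.
Welfare loss = ½ × 11.5 × 46 = €264.50.

€264.50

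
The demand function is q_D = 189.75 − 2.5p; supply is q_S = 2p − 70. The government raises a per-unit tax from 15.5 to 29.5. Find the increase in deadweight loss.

In inverse form: demand p = 75.9 − 0.4q, supply p = 35 + 0.5q.
Competitive equilibrium: 75.9 − 0.4q = 35 + 0.5q → q* = 45.4444, p* = 57.7222.
For a per-unit tax t: Δq = t/0.9, so DWL = ½·t·(t/0.9) = t²/1.8.
At t = 15.5: DWL = 133.472. At t = 29.5: DWL = 483.472.
Increase = 483.472 − 133.472 = 350.

350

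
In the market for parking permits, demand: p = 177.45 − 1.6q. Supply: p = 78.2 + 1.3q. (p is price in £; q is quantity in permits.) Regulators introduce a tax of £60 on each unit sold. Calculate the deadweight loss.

£620.69

Competitive equilibrium: 177.45 − 1.6q = 78.2 + 1.3q → q* = 34.2241, p* = 122.6914.
With the tax, the buyer price exceeds the seller price by 60: (177.45 − 1.6q) − (78.2 + 1.3q) = 60 → q' = 13.5345.
Δq = 34.2241 − 13.5345 = 20.6896; the wedge equals the tax, 60.
Welfare loss = ½ × 20.6896 × 60 = £620.69.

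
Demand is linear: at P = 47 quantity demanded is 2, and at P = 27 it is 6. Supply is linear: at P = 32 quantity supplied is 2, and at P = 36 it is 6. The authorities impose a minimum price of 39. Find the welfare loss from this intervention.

2.43

Demand slope = (27 − 47)/(6 − 2) = −5, so P = 57 − 5Q.
Supply slope = (36 − 32)/(6 − 2) = 1, so P = 30 + Q.
Competitive equilibrium: 57 − 5Q = 30 + Q → Q* = 4.5, P* = 34.5.
At the floor P = 39, quantity demanded = (57 − 39)/5 = 3.6.
Sellers' marginal cost at Q' = 3.6: 30 + 1·3.6 = 33.6.
ΔQ = 4.5 − 3.6 = 0.9; wedge = 39 − 33.6 = 5.4.
DWL = ½ × 0.9 × 5.4 = 2.43.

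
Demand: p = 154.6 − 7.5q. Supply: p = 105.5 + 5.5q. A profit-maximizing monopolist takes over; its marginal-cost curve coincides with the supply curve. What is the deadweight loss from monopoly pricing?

Competitive equilibrium: 154.6 − 7.5q = 105.5 + 5.5q → q* = 3.7769, p* = 126.2731.
Marginal revenue: MR = 154.6 − 15q. Set MR = MC: 154.6 − 15q = 105.5 + 5.5q → q_m = 2.3951.
Price p_m = 154.6 − 7.5·2.3951 = 136.6368; MC(q_m) = 105.5 + 5.5·2.3951 = 118.6731.
Competitive q* = 3.7769, so Δq = 1.3818; wedge = 136.6368 − 118.6731 = 17.9637.
Deadweight loss = ½ × 1.3818 × 17.9637 = 12.41.

12.41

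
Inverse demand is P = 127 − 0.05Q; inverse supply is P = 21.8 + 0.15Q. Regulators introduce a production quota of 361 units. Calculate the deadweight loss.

Competitive equilibrium: 127 − 0.05Q = 21.8 + 0.15Q → Q* = 526, P* = 100.7.
At Q = 361: demand price = 127 − 0.05·361 = 108.95; supply price = 21.8 + 0.15·361 = 75.95.
ΔQ = 526 − 361 = 165; wedge = 108.95 − 75.95 = 33.
DWL = ½ × 165 × 33 = 2722.50.

2722.50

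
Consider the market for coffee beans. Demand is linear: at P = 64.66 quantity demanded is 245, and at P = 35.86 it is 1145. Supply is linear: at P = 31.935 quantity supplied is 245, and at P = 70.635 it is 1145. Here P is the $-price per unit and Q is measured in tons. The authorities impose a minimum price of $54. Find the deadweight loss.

Demand slope = (35.86 − 64.66)/(1145 − 245) = −0.032, so P = 72.5 − 0.032Q.
Supply slope = (70.635 − 31.935)/(1145 − 245) = 0.043, so P = 21.4 + 0.043Q.
Competitive equilibrium: 72.5 − 0.032Q = 21.4 + 0.043Q → Q* = 681.3333, P* = 50.6973.
At the floor P = 54, quantity demanded = (72.5 − 54)/0.032 = 578.125.
Sellers' marginal cost at Q' = 578.125: 21.4 + 0.043·578.125 = 46.2594.
ΔQ = 681.3333 − 578.125 = 103.2083; wedge = 54 − 46.2594 = 7.7406.
Welfare loss = ½ × 103.2083 × 7.7406 = $399.45.

$399.45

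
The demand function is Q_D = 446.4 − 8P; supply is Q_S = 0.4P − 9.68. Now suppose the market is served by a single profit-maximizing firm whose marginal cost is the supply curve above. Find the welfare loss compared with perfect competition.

0.39

In inverse form: demand P = 55.8 − 0.125Q, supply P = 24.2 + 2.5Q.
Competitive equilibrium: 55.8 − 0.125Q = 24.2 + 2.5Q → Q* = 12.0381, P* = 54.2952.
Marginal revenue: MR = 55.8 − 0.25Q. Set MR = MC: 55.8 − 0.25Q = 24.2 + 2.5Q → Q_m = 11.4909.
Price P_m = 55.8 − 0.125·11.4909 = 54.3636; MC(Q_m) = 24.2 + 2.5·11.4909 = 52.9273.
Competitive Q* = 12.0381, so ΔQ = 0.5472; wedge = 54.3636 − 52.9273 = 1.4363.
Welfare loss = ½ × 0.5472 × 1.4363 = 0.39.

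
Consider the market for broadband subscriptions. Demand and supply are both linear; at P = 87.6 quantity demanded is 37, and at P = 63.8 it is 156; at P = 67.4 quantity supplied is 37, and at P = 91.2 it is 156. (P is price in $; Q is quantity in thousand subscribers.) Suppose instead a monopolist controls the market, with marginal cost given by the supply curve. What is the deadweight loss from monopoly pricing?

Demand slope = (63.8 − 87.6)/(156 − 37) = −0.2, so P = 95 − 0.2Q.
Supply slope = (91.2 − 67.4)/(156 − 37) = 0.2, so P = 60 + 0.2Q.
Competitive equilibrium: 95 − 0.2Q = 60 + 0.2Q → Q* = 87.5, P* = 77.5.
Marginal revenue: MR = 95 − 0.4Q. Set MR = MC: 95 − 0.4Q = 60 + 0.2Q → Q_m = 58.3333.
Price P_m = 95 − 0.2·58.3333 = 83.3333; MC(Q_m) = 60 + 0.2·58.3333 = 71.6667.
Competitive Q* = 87.5, so ΔQ = 29.1667; wedge = 83.3333 − 71.6667 = 11.6666.
DWL = ½ × 29.1667 × 11.6666 = $170.14 thousand.

$170.14 thousand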